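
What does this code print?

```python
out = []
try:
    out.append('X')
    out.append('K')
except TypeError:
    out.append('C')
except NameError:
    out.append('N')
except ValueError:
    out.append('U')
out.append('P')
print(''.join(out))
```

Execution trace: 'X' (try body) → 'K' (try body, no exception) → 'P' (after the try/except). Output: XKP

Answer: XKP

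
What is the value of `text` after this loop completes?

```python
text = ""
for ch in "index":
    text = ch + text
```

Reverse 'index'
`text` takes the values: "" → "i" → "ni" → "dni" → "edni" → "xedni"

Answer: "xedni"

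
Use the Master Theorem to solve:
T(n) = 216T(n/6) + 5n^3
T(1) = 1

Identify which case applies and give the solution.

a=216, b=6, f(n)=5n^3. log_6(216) = 3. Since c=3 = 3, Case 2 applies: T(n) = Θ(n^log_b(a) · log n) = O(n^3 log n).

Answer: O(n^3 log n) - Case 2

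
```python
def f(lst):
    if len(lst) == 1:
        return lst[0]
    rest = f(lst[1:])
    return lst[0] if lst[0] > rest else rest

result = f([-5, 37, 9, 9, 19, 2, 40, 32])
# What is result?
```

Recursive max over [-5, 37, 9, 9, 19, 2, 40, 32] = 40

Answer: 40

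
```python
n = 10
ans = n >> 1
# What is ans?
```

Trace:
`n = 10` → n = 10
`ans = n >> 1` → ans = 5
So ans = 5

Answer: 5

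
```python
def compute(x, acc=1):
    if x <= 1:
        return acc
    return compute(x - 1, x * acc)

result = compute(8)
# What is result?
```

Accumulator trace (n, acc): (8, 1) -> (7, 8) -> (6, 56) -> (5, 336) -> (4, 1680) -> (3, 6720) -> (2, 20160) -> (1, 40320) -> return 40320

Answer: 40320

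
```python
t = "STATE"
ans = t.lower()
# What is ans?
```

Trace:
`t = "STATE"` → t = 'STATE'
`ans = t.lower()` → ans = 'state'
So ans = 'state'

Answer: 'state'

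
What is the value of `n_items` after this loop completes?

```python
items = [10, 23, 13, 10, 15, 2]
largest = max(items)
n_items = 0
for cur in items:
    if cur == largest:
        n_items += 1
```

Count of max value 23 in [10, 23, 13, 10, 15, 2]
`n_items` takes the values: 0 → 1

Answer: 1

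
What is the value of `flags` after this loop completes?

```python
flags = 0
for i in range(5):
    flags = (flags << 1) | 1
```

Build 5 consecutive 1-bits: 0b11111
`flags` takes the values: 0 → 1 → 3 → 7 → 15 → 31

Answer: 31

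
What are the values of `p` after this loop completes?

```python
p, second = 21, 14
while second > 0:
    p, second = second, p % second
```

GCD of 21 and 14
`p` takes the values: 21 → 14 → 7

Answer: 7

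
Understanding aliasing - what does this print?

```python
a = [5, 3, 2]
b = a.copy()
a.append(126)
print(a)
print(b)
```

Key concept: list.copy() creates independent copy.
Step by step:
`a = [5, 3, 2]` → a = [5, 3, 2]
`b = a.copy()` → b = [5, 3, 2]
`a.append(126)` → a = [5, 3, 2, 126]
`print(a)` → prints [5, 3, 2, 126]
`print(b)` → prints [5, 3, 2]

Answer:
[5, 3, 2, 126]
[5, 3, 2]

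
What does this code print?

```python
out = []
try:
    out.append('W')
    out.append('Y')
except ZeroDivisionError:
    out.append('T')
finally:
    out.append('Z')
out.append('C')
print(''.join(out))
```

Execution trace: 'W' (try body) → 'Y' (try body, no exception) → 'Z' (finally) → 'C' (after the try/except). Output: WYZC

Answer: WYZC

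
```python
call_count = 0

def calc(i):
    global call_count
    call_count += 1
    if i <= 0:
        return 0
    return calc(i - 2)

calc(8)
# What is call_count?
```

Linear recursion stepping by 2: 5 calls from i=8 down to ≤0.

Answer: 5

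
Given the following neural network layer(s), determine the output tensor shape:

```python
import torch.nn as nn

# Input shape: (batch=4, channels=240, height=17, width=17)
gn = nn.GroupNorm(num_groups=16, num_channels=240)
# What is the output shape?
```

Input: (4, 240, 17, 17) -> Output: (4, 240, 17, 17)

Answer: (4, 240, 17, 17)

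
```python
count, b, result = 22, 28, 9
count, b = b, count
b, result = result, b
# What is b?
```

Trace:
`count, b, result = 22, 28, 9` → count = 22; b = 28; result = 9
`count, b = b, count` → count = 28; b = 22
`b, result = result, b` → b = 9; result = 22
So b = 9

Answer: 9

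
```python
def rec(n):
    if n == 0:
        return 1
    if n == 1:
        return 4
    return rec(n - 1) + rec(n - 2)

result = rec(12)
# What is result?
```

Build up from base cases: rec(0)=1, rec(1)=4, rec(2)=5, rec(3)=9, rec(4)=14, rec(5)=23, rec(6)=37, ..., rec(12)=665

Answer: 665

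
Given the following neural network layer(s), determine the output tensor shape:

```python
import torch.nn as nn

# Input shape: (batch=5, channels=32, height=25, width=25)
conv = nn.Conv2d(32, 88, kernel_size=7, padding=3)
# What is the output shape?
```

Input: (5, 32, 25, 25) -> Output: (5, 88, 25, 25)

Answer: (5, 88, 25, 25)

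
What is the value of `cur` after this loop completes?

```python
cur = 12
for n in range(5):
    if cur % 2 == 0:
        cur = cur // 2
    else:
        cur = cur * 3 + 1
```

Collatz-style transformation from 12
`cur` takes the values: 12 → 6 → 3 → 10 → 5 → 16

Answer: 16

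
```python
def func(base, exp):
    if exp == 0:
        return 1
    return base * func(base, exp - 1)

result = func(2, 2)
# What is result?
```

func(2, 2) = 2 * 2 = 4

Answer: 4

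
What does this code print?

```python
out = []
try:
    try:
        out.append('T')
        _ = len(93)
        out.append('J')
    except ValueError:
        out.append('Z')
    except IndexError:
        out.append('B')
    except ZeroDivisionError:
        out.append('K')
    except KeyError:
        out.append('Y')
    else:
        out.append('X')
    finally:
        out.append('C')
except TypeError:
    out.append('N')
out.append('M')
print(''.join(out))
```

Execution trace: 'T' (try body) → 'C' (finally) → 'N' (outer except TypeError) → 'M' (after the try/except). Output: TCNM

Answer: TCNM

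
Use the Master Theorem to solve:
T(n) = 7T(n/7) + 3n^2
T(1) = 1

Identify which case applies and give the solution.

a=7, b=7, f(n)=3n^2. log_7(7) = 1. Since c=2 > 1 and the regularity condition holds (7(n/7)^2 = (7/7^2)n^2 with 7/7^2 < 1), Case 3 applies: T(n) = Θ(f(n)) = O(n^2).

Answer: O(n^2) - Case 3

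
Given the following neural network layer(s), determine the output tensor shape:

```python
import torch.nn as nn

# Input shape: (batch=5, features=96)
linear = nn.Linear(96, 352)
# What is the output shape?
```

Input: (5, 96) -> Output: (5, 352)

Answer: (5, 352)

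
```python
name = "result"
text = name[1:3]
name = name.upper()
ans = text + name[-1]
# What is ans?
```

Trace:
`name = "result"` → name = 'result'
`text = name[1:3]` → text = 'es'
`name = name.upper()` → name = 'RESULT'
`ans = text + name[-1]` → ans = 'esT'
So ans = 'esT'

Answer: 'esT'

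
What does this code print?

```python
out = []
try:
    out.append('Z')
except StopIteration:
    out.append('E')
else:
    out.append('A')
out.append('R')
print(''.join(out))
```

Execution trace: 'Z' (try body, no exception) → 'A' (else) → 'R' (after the try/except). Output: ZAR

Answer: ZAR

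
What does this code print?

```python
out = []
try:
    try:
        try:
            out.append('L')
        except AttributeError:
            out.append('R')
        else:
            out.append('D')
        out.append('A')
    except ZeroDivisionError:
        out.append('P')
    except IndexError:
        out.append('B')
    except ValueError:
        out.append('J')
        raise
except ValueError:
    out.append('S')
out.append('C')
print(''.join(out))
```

Execution trace: 'L' (inner try body, no exception) → 'D' (inner else) → 'A' (try body, no exception) → 'C' (after the try/except). Output: LDAC

Answer: LDAC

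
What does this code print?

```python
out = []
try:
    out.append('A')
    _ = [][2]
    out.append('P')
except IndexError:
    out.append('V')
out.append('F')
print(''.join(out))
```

Execution trace: 'A' (try body) → 'V' (except IndexError) → 'F' (after the try/except). Output: AVF

Answer: AVF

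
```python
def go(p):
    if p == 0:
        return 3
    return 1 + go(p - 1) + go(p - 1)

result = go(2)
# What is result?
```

go(p) = 1 + 2·go(p-1), go(0)=3. Closed form: (3+1)·2^2 - 1 = 15.

Answer: 15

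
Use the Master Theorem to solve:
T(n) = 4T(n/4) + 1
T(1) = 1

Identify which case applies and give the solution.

a=4, b=4, f(n)=1. log_4(4) = 1. Since c=0 < 1, Case 1 applies: T(n) = Θ(n^log_b(a)) = O(n).

Answer: O(n) - Case 1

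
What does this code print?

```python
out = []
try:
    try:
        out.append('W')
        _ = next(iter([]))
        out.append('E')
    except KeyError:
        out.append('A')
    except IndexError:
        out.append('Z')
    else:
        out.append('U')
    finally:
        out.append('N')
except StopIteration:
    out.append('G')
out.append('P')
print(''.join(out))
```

Execution trace: 'W' (try body) → 'N' (finally) → 'G' (outer except StopIteration) → 'P' (after the try/except). Output: WNGP

Answer: WNGP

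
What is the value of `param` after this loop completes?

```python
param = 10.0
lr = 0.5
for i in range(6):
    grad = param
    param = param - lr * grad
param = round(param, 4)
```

Gradient descent: w = 10.0 * (1 - 0.5)^6
`param` takes the values: 10.0 → 5.0 → 2.5 → 1.25 → 0.625 → 0.3125 → 0.15625 → 0.1562

Answer: 0.1562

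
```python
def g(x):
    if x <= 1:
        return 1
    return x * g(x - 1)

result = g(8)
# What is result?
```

g(8) = 8 * 7 * 6 * 5 * 4 * 3 * 2 * 1 = 40320

Answer: 40320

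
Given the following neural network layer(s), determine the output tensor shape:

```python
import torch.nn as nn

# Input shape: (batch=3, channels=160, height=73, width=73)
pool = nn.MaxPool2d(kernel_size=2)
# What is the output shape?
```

Input: (3, 160, 73, 73) -> Output: (3, 160, 36, 36)

Answer: (3, 160, 36, 36)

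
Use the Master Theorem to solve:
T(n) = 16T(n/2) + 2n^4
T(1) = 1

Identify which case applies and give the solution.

a=16, b=2, f(n)=2n^4. log_2(16) = 4. Since c=4 = 4, Case 2 applies: T(n) = Θ(n^log_b(a) · log n) = O(n^4 log n).

Answer: O(n^4 log n) - Case 2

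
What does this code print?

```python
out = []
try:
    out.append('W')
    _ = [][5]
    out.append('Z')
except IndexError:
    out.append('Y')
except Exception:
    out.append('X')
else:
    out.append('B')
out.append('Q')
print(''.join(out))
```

Execution trace: 'W' (try body) → 'Y' (except IndexError) → 'Q' (after the try/except). Output: WYQ

Answer: WYQ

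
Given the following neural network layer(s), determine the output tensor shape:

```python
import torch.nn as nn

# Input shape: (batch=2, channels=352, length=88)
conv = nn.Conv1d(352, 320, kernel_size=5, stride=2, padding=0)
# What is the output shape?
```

Input: (2, 352, 88) -> Output: (2, 320, 42)

Answer: (2, 320, 42)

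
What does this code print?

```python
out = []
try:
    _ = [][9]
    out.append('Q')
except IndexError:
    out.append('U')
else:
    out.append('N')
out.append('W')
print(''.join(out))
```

Execution trace: 'U' (except IndexError) → 'W' (after the try/except). Output: UW

Answer: UW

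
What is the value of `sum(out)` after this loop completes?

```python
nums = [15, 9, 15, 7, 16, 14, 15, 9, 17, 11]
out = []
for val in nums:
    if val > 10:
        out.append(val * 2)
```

Sum of doubled values > 10
`out` takes the values: [] → [30] → [30, 30] → [30, 30, 32] → [30, 30, 32, 28] → [30, 30, 32, 28, 30] → [30, 30, 32, 28, 30, 34] → [30, 30, 32, 28, 30, 34, 22]
So `sum(out)` = 206

Answer: 206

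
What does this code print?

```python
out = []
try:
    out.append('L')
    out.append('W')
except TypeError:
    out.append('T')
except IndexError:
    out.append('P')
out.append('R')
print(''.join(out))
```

Execution trace: 'L' (try body) → 'W' (try body, no exception) → 'R' (after the try/except). Output: LWR

Answer: LWR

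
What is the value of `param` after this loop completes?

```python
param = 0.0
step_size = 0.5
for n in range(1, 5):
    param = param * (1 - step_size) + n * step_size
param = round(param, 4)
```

Moving average with lr=0.5
`param` takes the values: 0.0 → 0.5 → 1.25 → 2.125 → 3.0625

Answer: 3.0625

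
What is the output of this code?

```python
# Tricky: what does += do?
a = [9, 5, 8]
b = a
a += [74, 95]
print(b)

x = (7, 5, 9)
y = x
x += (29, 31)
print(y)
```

Key concept: += behavior differs for mutable vs immutable.
Step by step:
`a = [9, 5, 8]` → a = [9, 5, 8]
`b = a` → b = [9, 5, 8] (same object as a)
`a += [74, 95]` → a = [9, 5, 8, 74, 95] (same object as b); b = [9, 5, 8, 74, 95] (same object as a)
`print(b)` → prints [9, 5, 8, 74, 95]
`x = (7, 5, 9)` → x = (7, 5, 9)
`y = x` → y = (7, 5, 9)
`x += (29, 31)` → x = (7, 5, 9, 29, 31)
`print(y)` → prints (7, 5, 9)

Answer:
[9, 5, 8, 74, 95]
(7, 5, 9)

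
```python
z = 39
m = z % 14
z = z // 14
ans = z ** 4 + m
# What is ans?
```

Trace:
`z = 39` → z = 39
`m = z % 14` → m = 11
`z = z // 14` → z = 2
`ans = z ** 4 + m` → ans = 27
So ans = 27

Answer: 27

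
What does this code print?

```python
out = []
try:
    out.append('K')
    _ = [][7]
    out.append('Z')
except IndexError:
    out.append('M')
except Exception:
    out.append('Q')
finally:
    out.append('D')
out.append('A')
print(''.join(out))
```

Execution trace: 'K' (try body) → 'M' (except IndexError) → 'D' (finally) → 'A' (after the try/except). Output: KMDA

Answer: KMDA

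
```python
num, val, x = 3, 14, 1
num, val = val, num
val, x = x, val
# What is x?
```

Trace:
`num, val, x = 3, 14, 1` → num = 3; val = 14; x = 1
`num, val = val, num` → num = 14; val = 3
`val, x = x, val` → val = 1; x = 3
So x = 3

Answer: 3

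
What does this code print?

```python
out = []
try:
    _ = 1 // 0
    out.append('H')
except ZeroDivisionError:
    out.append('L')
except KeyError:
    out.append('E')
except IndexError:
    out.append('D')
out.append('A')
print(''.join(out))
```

Execution trace: 'L' (except ZeroDivisionError) → 'A' (after the try/except). Output: LA

Answer: LA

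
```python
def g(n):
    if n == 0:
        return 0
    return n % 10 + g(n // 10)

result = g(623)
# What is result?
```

Sum of digits of 623: 3 + 2 + 6 = 11

Answer: 11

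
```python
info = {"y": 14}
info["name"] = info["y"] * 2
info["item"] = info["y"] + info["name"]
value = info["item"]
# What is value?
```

Trace:
`info = {"y": 14}` → info = {'y': 14}
`info["name"] = info["y"] * 2` → info = {'y': 14, 'name': 28}
`info["item"] = info["y"] + info["name"]` → info = {'y': 14, 'name': 28, 'item': 42}
`value = info["item"]` → value = 42
So value = 42

Answer: 42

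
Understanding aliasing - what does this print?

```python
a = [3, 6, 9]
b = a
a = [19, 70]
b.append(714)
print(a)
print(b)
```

Key concept: rebinding vs mutation: a is rebound to a new list, b still points at the original.
Step by step:
`a = [3, 6, 9]` → a = [3, 6, 9]
`b = a` → b = [3, 6, 9] (same object as a)
`a = [19, 70]` → a = [19, 70]
`b.append(714)` → b = [3, 6, 9, 714]
`print(a)` → prints [19, 70]
`print(b)` → prints [3, 6, 9, 714]

Answer:
[19, 70]
[3, 6, 9, 714]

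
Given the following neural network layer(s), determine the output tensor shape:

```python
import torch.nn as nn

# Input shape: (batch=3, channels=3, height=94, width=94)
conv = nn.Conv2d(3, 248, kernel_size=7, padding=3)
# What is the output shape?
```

Input: (3, 3, 94, 94) -> Output: (3, 248, 94, 94)

Answer: (3, 248, 94, 94)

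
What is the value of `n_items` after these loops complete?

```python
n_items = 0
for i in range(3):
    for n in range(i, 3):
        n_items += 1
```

Upper triangle: 3 + 2 + ... + 1
`n_items` takes the values: 0 → 1 → 2 → 3 → 4 → 5 → 6

Answer: 6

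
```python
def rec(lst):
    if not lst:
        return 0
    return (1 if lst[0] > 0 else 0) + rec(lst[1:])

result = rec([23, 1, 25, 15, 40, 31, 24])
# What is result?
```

Count of positive elements in [23, 1, 25, 15, 40, 31, 24] = 7

Answer: 7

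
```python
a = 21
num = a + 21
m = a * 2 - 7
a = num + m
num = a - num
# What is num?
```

Trace:
`a = 21` → a = 21
`num = a + 21` → num = 42
`m = a * 2 - 7` → m = 35
`a = num + m` → a = 77
`num = a - num` → num = 35
So num = 35

Answer: 35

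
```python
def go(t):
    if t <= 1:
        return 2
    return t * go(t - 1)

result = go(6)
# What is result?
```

go(6) = 6 * 5 * 4 * 3 * 2 * 2 = 1440

Answer: 1440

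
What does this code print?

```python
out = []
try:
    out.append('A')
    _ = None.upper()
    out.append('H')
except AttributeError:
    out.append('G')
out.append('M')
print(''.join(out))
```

Execution trace: 'A' (try body) → 'G' (except AttributeError) → 'M' (after the try/except). Output: AGM

Answer: AGM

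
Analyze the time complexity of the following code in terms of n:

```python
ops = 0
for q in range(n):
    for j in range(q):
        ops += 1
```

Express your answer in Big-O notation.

Each loop level contributes: n × n. Multiplying the contributions gives O(n^2).

Answer: O(n^2)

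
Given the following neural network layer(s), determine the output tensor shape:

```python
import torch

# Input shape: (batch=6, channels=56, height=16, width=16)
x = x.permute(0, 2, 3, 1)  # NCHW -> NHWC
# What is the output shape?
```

Input: (6, 56, 16, 16) -> Output: (6, 16, 16, 56)

Answer: (6, 16, 16, 56)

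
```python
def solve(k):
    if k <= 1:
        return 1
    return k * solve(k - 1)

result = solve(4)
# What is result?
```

solve(4) = 4 * 3 * 2 * 1 = 24

Answer: 24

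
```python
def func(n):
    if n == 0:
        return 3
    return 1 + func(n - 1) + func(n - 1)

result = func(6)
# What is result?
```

func(n) = 1 + 2·func(n-1), func(0)=3. Closed form: (3+1)·2^6 - 1 = 255.

Answer: 255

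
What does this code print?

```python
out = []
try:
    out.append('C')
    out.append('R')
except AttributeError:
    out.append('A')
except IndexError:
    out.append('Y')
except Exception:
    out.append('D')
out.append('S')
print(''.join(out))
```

Execution trace: 'C' (try body) → 'R' (try body, no exception) → 'S' (after the try/except). Output: CRS

Answer: CRS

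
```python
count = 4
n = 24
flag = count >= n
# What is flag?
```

Trace:
`count = 4` → count = 4
`n = 24` → n = 24
`flag = count >= n` → flag = False
So flag = False

Answer: False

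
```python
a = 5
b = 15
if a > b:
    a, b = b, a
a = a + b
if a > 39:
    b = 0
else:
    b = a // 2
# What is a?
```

Trace:
`a = 5` → a = 5
`b = 15` → b = 15
`if a > b: ...` → a > b is False → no variable changes
`a = a + b` → a = 20
`if a > 39: ...` → a > 39 is False, take else branch → b = 10
So a = 20

Answer: 20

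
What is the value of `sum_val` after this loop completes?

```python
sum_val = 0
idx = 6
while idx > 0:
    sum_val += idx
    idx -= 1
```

Sum 6 down to 1
`sum_val` takes the values: 0 → 6 → 11 → 15 → 18 → 20 → 21

Answer: 21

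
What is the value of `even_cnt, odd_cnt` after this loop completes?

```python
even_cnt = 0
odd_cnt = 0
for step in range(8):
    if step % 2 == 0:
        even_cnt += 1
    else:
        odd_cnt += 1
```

Count evens and odds in range(8)
`even_cnt, odd_cnt` takes the values: (0, 0) → (1, 0) → (1, 1) → (2, 1) → (2, 2) → (3, 2) → (3, 3) → (4, 3) → (4, 4)

Answer: 4, 4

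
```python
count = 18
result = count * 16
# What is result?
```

Trace:
`count = 18` → count = 18
`result = count * 16` → result = 288
So result = 288

Answer: 288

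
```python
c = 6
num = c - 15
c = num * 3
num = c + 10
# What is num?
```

Trace:
`c = 6` → c = 6
`num = c - 15` → num = -9
`c = num * 3` → c = -27
`num = c + 10` → num = -17
So num = -17

Answer: -17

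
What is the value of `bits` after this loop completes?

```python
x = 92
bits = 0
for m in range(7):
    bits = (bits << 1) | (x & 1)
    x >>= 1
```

Reverse lowest 7 bits of 92
`bits` takes the values: 0 → 1 → 3 → 7 → 14 → 29

Answer: 29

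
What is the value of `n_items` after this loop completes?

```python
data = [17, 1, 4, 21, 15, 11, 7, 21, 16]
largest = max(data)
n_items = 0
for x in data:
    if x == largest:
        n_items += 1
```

Count of max value 21 in [17, 1, 4, 21, 15, 11, 7, 21, 16]
`n_items` takes the values: 0 → 1 → 2

Answer: 2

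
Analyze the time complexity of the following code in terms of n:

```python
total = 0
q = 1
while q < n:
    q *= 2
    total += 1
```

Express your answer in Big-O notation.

Each loop level contributes: log n. Multiplying the contributions gives O(log n).

Answer: O(log n)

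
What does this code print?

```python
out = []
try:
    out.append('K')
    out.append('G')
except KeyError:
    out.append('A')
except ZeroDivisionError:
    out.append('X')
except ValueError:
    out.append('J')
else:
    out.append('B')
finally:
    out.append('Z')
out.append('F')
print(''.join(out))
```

Execution trace: 'K' (try body) → 'G' (try body, no exception) → 'B' (else) → 'Z' (finally) → 'F' (after the try/except). Output: KGBZF

Answer: KGBZF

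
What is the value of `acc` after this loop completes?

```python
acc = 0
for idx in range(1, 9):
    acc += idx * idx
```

Sum of squares 1² to 8² = 204
`acc` takes the values: 0 → 1 → 5 → 14 → 30 → 55 → 91 → 140 → 204

Answer: 204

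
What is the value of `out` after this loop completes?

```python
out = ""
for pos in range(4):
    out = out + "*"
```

Repeat '*' 4 times
`out` takes the values: "" → "*" → "**" → "***" → "****"

Answer: "****"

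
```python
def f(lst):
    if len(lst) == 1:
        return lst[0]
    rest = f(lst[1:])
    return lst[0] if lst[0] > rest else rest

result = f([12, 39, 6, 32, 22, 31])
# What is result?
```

Recursive max over [12, 39, 6, 32, 22, 31] = 39

Answer: 39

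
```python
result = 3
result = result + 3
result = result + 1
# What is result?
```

Trace:
`result = 3` → result = 3
`result = result + 3` → result = 6
`result = result + 1` → result = 7
So result = 7

Answer: 7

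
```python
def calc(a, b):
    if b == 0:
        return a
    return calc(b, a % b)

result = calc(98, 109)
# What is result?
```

calc(98, 109) -> calc(109, 98) -> calc(98, 11) -> calc(11, 10) -> calc(10, 1) -> calc(1, 0) -> 1

Answer: 1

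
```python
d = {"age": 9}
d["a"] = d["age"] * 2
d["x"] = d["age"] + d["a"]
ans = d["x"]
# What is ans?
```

Trace:
`d = {"age": 9}` → d = {'age': 9}
`d["a"] = d["age"] * 2` → d = {'age': 9, 'a': 18}
`d["x"] = d["age"] + d["a"]` → d = {'age': 9, 'a': 18, 'x': 27}
`ans = d["x"]` → ans = 27
So ans = 27

Answer: 27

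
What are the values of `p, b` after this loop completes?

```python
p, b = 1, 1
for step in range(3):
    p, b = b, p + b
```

Fibonacci: after 3 iterations
`p, b` takes the values: (1, 1) → (1, 2) → (2, 3) → (3, 5)

Answer: 3, 5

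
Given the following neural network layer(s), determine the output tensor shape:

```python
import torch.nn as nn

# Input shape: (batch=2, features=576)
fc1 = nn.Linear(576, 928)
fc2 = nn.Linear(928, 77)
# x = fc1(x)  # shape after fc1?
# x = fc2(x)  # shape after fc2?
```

Input: (2, 576) -> after fc1: (2, 928) -> Output: (2, 77)

Answer: (2, 77)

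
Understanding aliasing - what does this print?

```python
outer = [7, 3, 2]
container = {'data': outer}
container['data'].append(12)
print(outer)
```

Key concept: dict holds reference to list.
Step by step:
`outer = [7, 3, 2]` → outer = [7, 3, 2]
`container = {'data': outer}` → container = {'data': [7, 3, 2]}
`container['data'].append(12)` → outer = [7, 3, 2, 12]; container = {'data': [7, 3, 2, 12]}
`print(outer)` → prints [7, 3, 2, 12]

Answer: [7, 3, 2, 12]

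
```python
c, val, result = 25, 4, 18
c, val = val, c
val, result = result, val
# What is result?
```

Trace:
`c, val, result = 25, 4, 18` → c = 25; val = 4; result = 18
`c, val = val, c` → c = 4; val = 25
`val, result = result, val` → val = 18; result = 25
So result = 25

Answer: 25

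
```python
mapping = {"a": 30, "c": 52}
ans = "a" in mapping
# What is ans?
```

Trace:
`mapping = {"a": 30, "c": 52}` → mapping = {'a': 30, 'c': 52}
`ans = "a" in mapping` → ans = True
So ans = True

Answer: True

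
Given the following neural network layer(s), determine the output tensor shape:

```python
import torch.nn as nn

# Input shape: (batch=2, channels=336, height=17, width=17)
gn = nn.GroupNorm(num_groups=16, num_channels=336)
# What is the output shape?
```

Input: (2, 336, 17, 17) -> Output: (2, 336, 17, 17)

Answer: (2, 336, 17, 17)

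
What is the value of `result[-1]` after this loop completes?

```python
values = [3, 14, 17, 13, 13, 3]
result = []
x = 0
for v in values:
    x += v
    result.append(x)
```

Cumulative sum ends at 63
`result` takes the values: [] → [3] → [3, 17] → [3, 17, 34] → [3, 17, 34, 47] → [3, 17, 34, 47, 60] → [3, 17, 34, 47, 60, 63]
So `result[-1]` = 63

Answer: 63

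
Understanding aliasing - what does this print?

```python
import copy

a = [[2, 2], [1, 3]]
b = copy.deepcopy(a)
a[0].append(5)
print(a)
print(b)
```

Key concept: deep copy is fully independent.
Step by step:
`a = [[2, 2], [1, 3]]` → a = [[2, 2], [1, 3]]
`b = copy.deepcopy(a)` → b = [[2, 2], [1, 3]]
`a[0].append(5)` → a = [[2, 2, 5], [1, 3]]
`print(a)` → prints [[2, 2, 5], [1, 3]]
`print(b)` → prints [[2, 2], [1, 3]]

Answer:
[[2, 2, 5], [1, 3]]
[[2, 2], [1, 3]]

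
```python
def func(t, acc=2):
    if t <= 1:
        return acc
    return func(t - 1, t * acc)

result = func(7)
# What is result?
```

Accumulator trace (n, acc): (7, 2) -> (6, 14) -> (5, 84) -> (4, 420) -> (3, 1680) -> (2, 5040) -> (1, 10080) -> return 10080

Answer: 10080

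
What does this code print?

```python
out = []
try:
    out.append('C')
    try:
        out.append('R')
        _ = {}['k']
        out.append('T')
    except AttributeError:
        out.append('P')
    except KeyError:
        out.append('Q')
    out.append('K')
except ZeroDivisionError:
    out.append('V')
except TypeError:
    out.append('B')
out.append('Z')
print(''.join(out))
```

Execution trace: 'C' (try body) → 'R' (inner try body) → 'Q' (inner except KeyError) → 'K' (try body, no exception) → 'Z' (after the try/except). Output: CRQKZ

Answer: CRQKZ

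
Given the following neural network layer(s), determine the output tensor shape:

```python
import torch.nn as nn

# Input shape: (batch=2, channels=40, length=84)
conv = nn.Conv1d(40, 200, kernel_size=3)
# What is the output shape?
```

Input: (2, 40, 84) -> Output: (2, 200, 82)

Answer: (2, 200, 82)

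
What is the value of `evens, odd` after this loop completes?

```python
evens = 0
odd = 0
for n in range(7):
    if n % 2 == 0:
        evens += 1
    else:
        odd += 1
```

Count evens and odds in range(7)
`evens, odd` takes the values: (0, 0) → (1, 0) → (1, 1) → (2, 1) → (2, 2) → (3, 2) → (3, 3) → (4, 3)

Answer: 4, 3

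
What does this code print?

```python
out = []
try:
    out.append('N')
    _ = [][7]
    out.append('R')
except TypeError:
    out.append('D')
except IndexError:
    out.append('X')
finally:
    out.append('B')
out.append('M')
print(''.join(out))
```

Execution trace: 'N' (try body) → 'X' (except IndexError) → 'B' (finally) → 'M' (after the try/except). Output: NXBM

Answer: NXBM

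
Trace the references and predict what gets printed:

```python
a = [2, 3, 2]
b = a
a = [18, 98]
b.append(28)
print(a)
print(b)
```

Key concept: rebinding vs mutation: a is rebound to a new list, b still points at the original.
Step by step:
`a = [2, 3, 2]` → a = [2, 3, 2]
`b = a` → b = [2, 3, 2] (same object as a)
`a = [18, 98]` → a = [18, 98]
`b.append(28)` → b = [2, 3, 2, 28]
`print(a)` → prints [18, 98]
`print(b)` → prints [2, 3, 2, 28]

Answer:
[18, 98]
[2, 3, 2, 28]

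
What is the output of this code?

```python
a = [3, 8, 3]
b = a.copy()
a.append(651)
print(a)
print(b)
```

Key concept: list.copy() creates independent copy.
Step by step:
`a = [3, 8, 3]` → a = [3, 8, 3]
`b = a.copy()` → b = [3, 8, 3]
`a.append(651)` → a = [3, 8, 3, 651]
`print(a)` → prints [3, 8, 3, 651]
`print(b)` → prints [3, 8, 3]

Answer:
[3, 8, 3, 651]
[3, 8, 3]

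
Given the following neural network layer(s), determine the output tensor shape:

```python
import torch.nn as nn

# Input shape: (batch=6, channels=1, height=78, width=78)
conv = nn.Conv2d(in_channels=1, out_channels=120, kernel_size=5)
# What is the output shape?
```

Input: (6, 1, 78, 78) -> Output: (6, 120, 74, 74)

Answer: (6, 120, 74, 74)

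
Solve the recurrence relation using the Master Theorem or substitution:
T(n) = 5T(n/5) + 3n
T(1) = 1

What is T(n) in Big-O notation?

By Master Theorem: a=5, b=5, f(n)=3n. Since log_5(5) = 1 and f(n) = Θ(n^1), Case 2 applies. T(n) = O(n log n).

Answer: O(n log n)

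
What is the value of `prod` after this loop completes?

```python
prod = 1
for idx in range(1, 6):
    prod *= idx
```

5! = 120
`prod` takes the values: 1 → 2 → 6 → 24 → 120

Answer: 120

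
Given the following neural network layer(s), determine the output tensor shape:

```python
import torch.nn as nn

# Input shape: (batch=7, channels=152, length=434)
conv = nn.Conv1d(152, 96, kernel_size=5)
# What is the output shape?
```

Input: (7, 152, 434) -> Output: (7, 96, 430)

Answer: (7, 96, 430)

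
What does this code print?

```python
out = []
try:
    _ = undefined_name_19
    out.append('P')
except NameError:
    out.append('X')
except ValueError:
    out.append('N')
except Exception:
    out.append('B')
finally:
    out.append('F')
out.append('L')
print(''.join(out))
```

Execution trace: 'X' (except NameError) → 'F' (finally) → 'L' (after the try/except). Output: XFL

Answer: XFL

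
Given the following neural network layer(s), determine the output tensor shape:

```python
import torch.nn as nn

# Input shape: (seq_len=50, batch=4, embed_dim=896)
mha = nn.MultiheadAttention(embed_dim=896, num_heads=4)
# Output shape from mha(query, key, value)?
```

Input: (50, 4, 896) -> Output: (50, 4, 896)

Answer: (50, 4, 896)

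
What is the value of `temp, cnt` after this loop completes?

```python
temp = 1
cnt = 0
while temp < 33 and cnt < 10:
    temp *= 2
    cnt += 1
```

Double until >= 33 or 10 iterations
`temp, cnt` takes the values: (1, 0) → (2, 0) → (2, 1) → (4, 1) → (4, 2) → (8, 2) → (8, 3) → (16, 3) → (16, 4) → (32, 4) → (32, 5) → (64, 5) → (64, 6)

Answer: 64, 6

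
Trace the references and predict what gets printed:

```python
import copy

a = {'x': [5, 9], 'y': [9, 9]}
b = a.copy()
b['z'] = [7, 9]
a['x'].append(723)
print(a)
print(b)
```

Key concept: shallow copy of dict with mutable values.
Step by step:
`a = {'x': [5, 9], 'y': [9, 9]}` → a = {'x': [5, 9], 'y': [9, 9]}
`b = a.copy()` → b = {'x': [5, 9], 'y': [9, 9]}
`b['z'] = [7, 9]` → b = {'x': [5, 9], 'y': [9, 9], 'z': [7, 9]}
`a['x'].append(723)` → a = {'x': [5, 9, 723], 'y': [9, 9]}; b = {'x': [5, 9, 723], 'y': [9, 9], 'z': [7, 9]}
`print(a)` → prints {'x': [5, 9, 723], 'y': [9, 9]}
`print(b)` → prints {'x': [5, 9, 723], 'y': [9, 9], 'z': [7, 9]}

Answer:
{'x': [5, 9, 723], 'y': [9, 9]}
{'x': [5, 9, 723], 'y': [9, 9], 'z': [7, 9]}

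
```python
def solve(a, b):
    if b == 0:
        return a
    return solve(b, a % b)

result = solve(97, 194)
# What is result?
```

solve(97, 194) -> solve(194, 97) -> solve(97, 0) -> 97

Answer: 97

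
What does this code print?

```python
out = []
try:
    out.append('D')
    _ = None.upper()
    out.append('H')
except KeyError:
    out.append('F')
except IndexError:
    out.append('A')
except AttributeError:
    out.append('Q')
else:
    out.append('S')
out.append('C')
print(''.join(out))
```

Execution trace: 'D' (try body) → 'Q' (except AttributeError) → 'C' (after the try/except). Output: DQC

Answer: DQC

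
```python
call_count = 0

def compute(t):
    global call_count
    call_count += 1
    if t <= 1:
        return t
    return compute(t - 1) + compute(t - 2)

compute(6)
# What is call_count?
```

Calls(t) = 1 + Calls(t-1) + Calls(t-2); Calls(0)=Calls(1)=1. For t=6 this gives 25.

Answer: 25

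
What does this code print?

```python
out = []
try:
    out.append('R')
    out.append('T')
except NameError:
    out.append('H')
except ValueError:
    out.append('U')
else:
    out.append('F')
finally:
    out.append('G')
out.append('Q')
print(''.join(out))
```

Execution trace: 'R' (try body) → 'T' (try body, no exception) → 'F' (else) → 'G' (finally) → 'Q' (after the try/except). Output: RTFGQ

Answer: RTFGQ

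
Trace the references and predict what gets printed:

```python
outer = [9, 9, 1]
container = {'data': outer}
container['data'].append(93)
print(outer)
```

Key concept: dict holds reference to list.
Step by step:
`outer = [9, 9, 1]` → outer = [9, 9, 1]
`container = {'data': outer}` → container = {'data': [9, 9, 1]}
`container['data'].append(93)` → outer = [9, 9, 1, 93]; container = {'data': [9, 9, 1, 93]}
`print(outer)` → prints [9, 9, 1, 93]

Answer: [9, 9, 1, 93]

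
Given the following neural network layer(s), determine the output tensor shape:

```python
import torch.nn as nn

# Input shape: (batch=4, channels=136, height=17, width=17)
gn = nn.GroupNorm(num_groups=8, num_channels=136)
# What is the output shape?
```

Input: (4, 136, 17, 17) -> Output: (4, 136, 17, 17)

Answer: (4, 136, 17, 17)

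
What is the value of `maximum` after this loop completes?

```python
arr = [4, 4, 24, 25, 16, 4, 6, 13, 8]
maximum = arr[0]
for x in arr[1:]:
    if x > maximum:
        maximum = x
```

Maximum of [4, 4, 24, 25, 16, 4, 6, 13, 8]
`maximum` takes the values: 4 → 24 → 25

Answer: 25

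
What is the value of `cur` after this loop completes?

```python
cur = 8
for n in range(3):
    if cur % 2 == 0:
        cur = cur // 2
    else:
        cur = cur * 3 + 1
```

Collatz-style transformation from 8
`cur` takes the values: 8 → 4 → 2 → 1

Answer: 1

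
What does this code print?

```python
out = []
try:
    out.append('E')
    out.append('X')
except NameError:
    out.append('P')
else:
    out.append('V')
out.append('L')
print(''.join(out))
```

Execution trace: 'E' (try body) → 'X' (try body, no exception) → 'V' (else) → 'L' (after the try/except). Output: EXVL

Answer: EXVL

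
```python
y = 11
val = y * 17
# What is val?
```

Trace:
`y = 11` → y = 11
`val = y * 17` → val = 187
So val = 187

Answer: 187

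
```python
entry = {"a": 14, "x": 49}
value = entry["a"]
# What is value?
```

Trace:
`entry = {"a": 14, "x": 49}` → entry = {'a': 14, 'x': 49}
`value = entry["a"]` → value = 14
So value = 14

Answer: 14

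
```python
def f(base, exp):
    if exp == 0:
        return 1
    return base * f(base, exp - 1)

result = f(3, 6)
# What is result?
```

f(3, 6) = 3 * 3 * 3 * 3 * 3 * 3 = 729

Answer: 729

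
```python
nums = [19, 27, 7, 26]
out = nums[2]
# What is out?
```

Trace:
`nums = [19, 27, 7, 26]` → nums = [19, 27, 7, 26]
`out = nums[2]` → out = 7
So out = 7

Answer: 7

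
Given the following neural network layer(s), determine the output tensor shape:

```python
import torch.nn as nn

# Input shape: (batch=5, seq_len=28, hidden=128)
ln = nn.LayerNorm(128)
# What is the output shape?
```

Input: (5, 28, 128) -> Output: (5, 28, 128)

Answer: (5, 28, 128)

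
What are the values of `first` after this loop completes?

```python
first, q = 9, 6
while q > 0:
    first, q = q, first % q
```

GCD of 9 and 6
`first` takes the values: 9 → 6 → 3

Answer: 3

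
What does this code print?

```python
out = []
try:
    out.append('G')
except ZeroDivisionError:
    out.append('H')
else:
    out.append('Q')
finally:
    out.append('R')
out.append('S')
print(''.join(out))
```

Execution trace: 'G' (try body, no exception) → 'Q' (else) → 'R' (finally) → 'S' (after the try/except). Output: GQRS

Answer: GQRS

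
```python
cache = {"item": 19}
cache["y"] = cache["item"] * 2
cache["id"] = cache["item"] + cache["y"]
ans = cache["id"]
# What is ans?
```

Trace:
`cache = {"item": 19}` → cache = {'item': 19}
`cache["y"] = cache["item"] * 2` → cache = {'item': 19, 'y': 38}
`cache["id"] = cache["item"] + cache["y"]` → cache = {'item': 19, 'y': 38, 'id': 57}
`ans = cache["id"]` → ans = 57
So ans = 57

Answer: 57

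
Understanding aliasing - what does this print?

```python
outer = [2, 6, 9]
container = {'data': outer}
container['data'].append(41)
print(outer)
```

Key concept: dict holds reference to list.
Step by step:
`outer = [2, 6, 9]` → outer = [2, 6, 9]
`container = {'data': outer}` → container = {'data': [2, 6, 9]}
`container['data'].append(41)` → outer = [2, 6, 9, 41]; container = {'data': [2, 6, 9, 41]}
`print(outer)` → prints [2, 6, 9, 41]

Answer: [2, 6, 9, 41]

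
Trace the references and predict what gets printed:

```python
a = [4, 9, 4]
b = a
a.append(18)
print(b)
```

Key concept: basic list aliasing.
Step by step:
`a = [4, 9, 4]` → a = [4, 9, 4]
`b = a` → b = [4, 9, 4] (same object as a)
`a.append(18)` → a = [4, 9, 4, 18] (same object as b); b = [4, 9, 4, 18] (same object as a)
`print(b)` → prints [4, 9, 4, 18]

Answer: [4, 9, 4, 18]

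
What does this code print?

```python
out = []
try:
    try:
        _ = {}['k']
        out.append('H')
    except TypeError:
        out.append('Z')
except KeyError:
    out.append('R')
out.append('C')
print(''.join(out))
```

Execution trace: 'R' (outer except KeyError) → 'C' (after the try/except). Output: RC

Answer: RC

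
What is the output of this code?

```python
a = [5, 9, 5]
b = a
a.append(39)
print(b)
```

Key concept: basic list aliasing.
Step by step:
`a = [5, 9, 5]` → a = [5, 9, 5]
`b = a` → b = [5, 9, 5] (same object as a)
`a.append(39)` → a = [5, 9, 5, 39] (same object as b); b = [5, 9, 5, 39] (same object as a)
`print(b)` → prints [5, 9, 5, 39]

Answer: [5, 9, 5, 39]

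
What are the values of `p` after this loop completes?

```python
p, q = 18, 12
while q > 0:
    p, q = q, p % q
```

GCD of 18 and 12
`p` takes the values: 18 → 12 → 6

Answer: 6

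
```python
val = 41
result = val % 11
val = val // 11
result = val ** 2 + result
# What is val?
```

Trace:
`val = 41` → val = 41
`result = val % 11` → result = 8
`val = val // 11` → val = 3
`result = val ** 2 + result` → result = 17
So val = 3

Answer: 3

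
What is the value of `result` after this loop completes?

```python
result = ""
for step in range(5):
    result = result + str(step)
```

Concatenate digits 0 to 4
`result` takes the values: "" → "0" → "01" → "012" → "0123" → "01234"

Answer: "01234"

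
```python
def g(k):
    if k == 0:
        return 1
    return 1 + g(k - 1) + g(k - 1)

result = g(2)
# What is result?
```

g(k) = 1 + 2·g(k-1), g(0)=1. Closed form: (1+1)·2^2 - 1 = 7.

Answer: 7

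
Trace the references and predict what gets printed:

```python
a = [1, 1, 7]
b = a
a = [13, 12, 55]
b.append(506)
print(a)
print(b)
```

Key concept: rebinding vs mutation: a is rebound to a new list, b still points at the original.
Step by step:
`a = [1, 1, 7]` → a = [1, 1, 7]
`b = a` → b = [1, 1, 7] (same object as a)
`a = [13, 12, 55]` → a = [13, 12, 55]
`b.append(506)` → b = [1, 1, 7, 506]
`print(a)` → prints [13, 12, 55]
`print(b)` → prints [1, 1, 7, 506]

Answer:
[13, 12, 55]
[1, 1, 7, 506]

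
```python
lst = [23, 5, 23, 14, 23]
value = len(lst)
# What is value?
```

Trace:
`lst = [23, 5, 23, 14, 23]` → lst = [23, 5, 23, 14, 23]
`value = len(lst)` → value = 5
So value = 5

Answer: 5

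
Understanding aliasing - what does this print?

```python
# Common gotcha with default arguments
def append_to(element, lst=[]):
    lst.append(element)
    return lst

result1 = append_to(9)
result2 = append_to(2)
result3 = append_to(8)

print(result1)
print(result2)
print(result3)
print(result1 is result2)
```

Key concept: mutable default argument gotcha.
Step by step:
`result1 = append_to(9)` → result1 = [9]
`result2 = append_to(2)` → result1 = [9, 2] (same object as result2); result2 = [9, 2] (same object as result1)
`result3 = append_to(8)` → result1 = [9, 2, 8] (same object as result2, result3); result2 = [9, 2, 8] (same object as result1, result3); result3 = [9, 2, 8] (same object as result1, result2)
`print(result1)` → prints [9, 2, 8]
`print(result2)` → prints [9, 2, 8]
`print(result3)` → prints [9, 2, 8]
`print(result1 is result2)` → prints True

Answer:
[9, 2, 8]
[9, 2, 8]
[9, 2, 8]
True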